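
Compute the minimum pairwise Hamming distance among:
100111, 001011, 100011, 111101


Comparing all pairs, minimum distance: 1
Can detect 0 errors, correct 0 errors

1


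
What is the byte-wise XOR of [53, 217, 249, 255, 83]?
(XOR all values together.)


XOR chain: 53 ^ 217 ^ 249 ^ 255 ^ 83 = 185

185


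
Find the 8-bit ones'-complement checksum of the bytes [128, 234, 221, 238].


Sum = 821 mod 256 = 53
Complement = 202

202


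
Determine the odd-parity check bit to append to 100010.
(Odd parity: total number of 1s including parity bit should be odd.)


Number of 1s in data: 2
Parity bit: 1

1


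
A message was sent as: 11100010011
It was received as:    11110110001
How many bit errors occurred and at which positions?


XOR: 00010100010

3 error(s) at position(s): 3, 5, 9


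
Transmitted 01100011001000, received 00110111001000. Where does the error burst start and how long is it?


XOR: 01010100000000

Burst at position 1, length 5


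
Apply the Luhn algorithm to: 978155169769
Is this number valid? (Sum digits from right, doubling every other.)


Luhn sum = 66
66 mod 10 = 6

Invalid (Luhn sum mod 10 = 6)


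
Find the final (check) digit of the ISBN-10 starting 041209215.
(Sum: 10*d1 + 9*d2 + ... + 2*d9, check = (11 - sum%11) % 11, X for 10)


Weighted sum: 124
124 mod 11 = 3

Check digit: 8


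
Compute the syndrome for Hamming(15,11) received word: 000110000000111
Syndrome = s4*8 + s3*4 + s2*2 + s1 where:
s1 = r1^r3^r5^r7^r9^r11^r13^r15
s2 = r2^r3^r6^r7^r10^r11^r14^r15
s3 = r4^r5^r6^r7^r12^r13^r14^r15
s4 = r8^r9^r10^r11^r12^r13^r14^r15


s1=1, s2=0, s3=1, s4=1

Syndrome = 13 (error at position 13)


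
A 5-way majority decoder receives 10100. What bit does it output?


Ones: 2 out of 5
Threshold: 3

0 (2/5 voted 1)


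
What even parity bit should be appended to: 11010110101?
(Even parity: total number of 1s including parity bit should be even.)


Number of 1s in data: 7
Parity bit: 1

1


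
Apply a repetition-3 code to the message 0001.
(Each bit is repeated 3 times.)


Each bit -> 3 copies

000000000111


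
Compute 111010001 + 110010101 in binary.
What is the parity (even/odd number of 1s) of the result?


111010001 = 465
110010101 = 405
Sum = 870 = 1101100110
1s count = 6

even parity (6 ones in 1101100110)


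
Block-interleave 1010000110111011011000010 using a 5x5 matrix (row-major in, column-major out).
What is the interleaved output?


Matrix:
  10100
  00110
  11101
  10110
  00010
Read columns: 1011000100111100101100100

1011000100111100101100100


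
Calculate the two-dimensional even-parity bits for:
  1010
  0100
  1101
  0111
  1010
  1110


Row parities: 011101
Column parities: 0000

Row P: 011101, Col P: 0000, Corner: 0


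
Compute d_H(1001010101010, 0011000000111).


XOR: 1010010101101
Count of 1s: 7

7


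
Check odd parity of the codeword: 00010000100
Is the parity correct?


Number of 1s: 2

No, parity error (2 ones)


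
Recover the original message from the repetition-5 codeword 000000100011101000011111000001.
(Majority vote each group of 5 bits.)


Groups: 00000, 01000, 11101, 00001, 11110, 00001
Majority votes: 001010

001010


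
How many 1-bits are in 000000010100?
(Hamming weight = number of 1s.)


Counting 1s in 000000010100

2


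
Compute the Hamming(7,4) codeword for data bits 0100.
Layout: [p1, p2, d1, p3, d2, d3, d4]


Parity bits: p1=1, p2=0, p3=1

1001100


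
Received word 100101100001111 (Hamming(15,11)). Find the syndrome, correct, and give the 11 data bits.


Syndrome = 4: error at position 4

Data: 00110001111 (corrected bit 4)


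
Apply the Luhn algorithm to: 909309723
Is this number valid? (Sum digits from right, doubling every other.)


Luhn sum = 47
47 mod 10 = 7

Invalid (Luhn sum mod 10 = 7)


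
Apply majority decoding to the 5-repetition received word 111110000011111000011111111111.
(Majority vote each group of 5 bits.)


Groups: 11111, 00000, 11111, 00001, 11111, 11111
Majority votes: 101011

101011


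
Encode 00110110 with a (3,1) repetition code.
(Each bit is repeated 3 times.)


Each bit -> 3 copies

000000111111000111111000


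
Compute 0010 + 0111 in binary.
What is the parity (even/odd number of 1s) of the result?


0010 = 2
0111 = 7
Sum = 9 = 1001
1s count = 2

even parity (2 ones in 1001)


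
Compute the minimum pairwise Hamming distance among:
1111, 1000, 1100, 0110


Comparing all pairs, minimum distance: 1
Can detect 0 errors, correct 0 errors

1


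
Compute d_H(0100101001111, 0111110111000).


XOR: 0011011110111
Count of 1s: 9

9


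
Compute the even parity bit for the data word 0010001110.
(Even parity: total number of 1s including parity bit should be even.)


Number of 1s in data: 4
Parity bit: 0

0


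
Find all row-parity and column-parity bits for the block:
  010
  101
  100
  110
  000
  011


Row parities: 101000
Column parities: 110

Row P: 101000, Col P: 110, Corner: 0


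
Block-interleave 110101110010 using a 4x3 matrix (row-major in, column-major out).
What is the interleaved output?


Matrix:
  110
  101
  110
  010
Read columns: 111010110100

111010110100


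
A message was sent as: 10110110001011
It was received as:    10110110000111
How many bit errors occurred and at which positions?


XOR: 00000000001100

2 error(s) at position(s): 10, 11


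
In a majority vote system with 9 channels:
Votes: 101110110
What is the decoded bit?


Ones: 6 out of 9
Threshold: 5

1 (6/9 voted 1)


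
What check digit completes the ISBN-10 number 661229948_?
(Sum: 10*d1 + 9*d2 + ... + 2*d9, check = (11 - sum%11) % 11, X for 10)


Weighted sum: 257
257 mod 11 = 4

Check digit: 7


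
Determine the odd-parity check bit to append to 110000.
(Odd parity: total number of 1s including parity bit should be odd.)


Number of 1s in data: 2
Parity bit: 1

1


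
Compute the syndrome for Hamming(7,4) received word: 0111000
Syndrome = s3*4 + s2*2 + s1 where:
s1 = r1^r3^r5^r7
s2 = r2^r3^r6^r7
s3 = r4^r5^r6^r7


s1=1, s2=0, s3=1

Syndrome = 5 (error at position 5)


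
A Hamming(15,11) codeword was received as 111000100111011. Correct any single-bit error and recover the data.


Syndrome = 11: error at position 11

Data: 10010101011 (corrected bit 11)


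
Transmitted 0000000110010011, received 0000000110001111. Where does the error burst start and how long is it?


XOR: 0000000000011100

Burst at position 11, length 3


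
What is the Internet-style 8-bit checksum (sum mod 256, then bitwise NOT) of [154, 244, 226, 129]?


Sum = 753 mod 256 = 241
Complement = 14

14


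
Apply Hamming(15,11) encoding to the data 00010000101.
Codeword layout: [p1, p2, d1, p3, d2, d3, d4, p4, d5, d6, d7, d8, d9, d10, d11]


Parity bits: p1=1, p2=0, p3=1, p4=0

100100100000101


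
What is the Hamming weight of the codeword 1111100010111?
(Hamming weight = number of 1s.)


Counting 1s in 1111100010111

9


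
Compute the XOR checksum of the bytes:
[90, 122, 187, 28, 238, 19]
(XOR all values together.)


XOR chain: 90 ^ 122 ^ 187 ^ 28 ^ 238 ^ 19 = 122

122


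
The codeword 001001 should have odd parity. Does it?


Number of 1s: 2

No, parity error (2 ones)


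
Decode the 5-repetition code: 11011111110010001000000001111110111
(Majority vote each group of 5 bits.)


Groups: 11011, 11111, 00100, 01000, 00000, 11111, 10111
Majority votes: 1100011

1100011


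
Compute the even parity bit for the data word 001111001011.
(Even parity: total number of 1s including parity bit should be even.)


Number of 1s in data: 7
Parity bit: 1

1


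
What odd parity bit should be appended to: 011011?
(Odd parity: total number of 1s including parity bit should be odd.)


Number of 1s in data: 4
Parity bit: 1

1


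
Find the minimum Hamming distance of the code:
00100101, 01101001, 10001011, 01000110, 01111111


Comparing all pairs, minimum distance: 3
Can detect 2 errors, correct 1 errors

3


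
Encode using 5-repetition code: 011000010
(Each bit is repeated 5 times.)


Each bit -> 5 copies

000001111111111000000000000000000001111100000


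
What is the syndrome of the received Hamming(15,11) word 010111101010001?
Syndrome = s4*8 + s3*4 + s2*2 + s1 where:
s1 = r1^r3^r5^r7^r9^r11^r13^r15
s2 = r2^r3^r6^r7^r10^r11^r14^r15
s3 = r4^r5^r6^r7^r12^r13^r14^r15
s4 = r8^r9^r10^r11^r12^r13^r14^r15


s1=1, s2=1, s3=1, s4=1

Syndrome = 15 (error at position 15)


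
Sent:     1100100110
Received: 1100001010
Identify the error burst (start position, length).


XOR: 0000101100

Burst at position 4, length 4


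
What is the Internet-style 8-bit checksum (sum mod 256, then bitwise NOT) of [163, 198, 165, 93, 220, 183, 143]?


Sum = 1165 mod 256 = 141
Complement = 114

114


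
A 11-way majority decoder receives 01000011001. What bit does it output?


Ones: 4 out of 11
Threshold: 6

0 (4/11 voted 1)


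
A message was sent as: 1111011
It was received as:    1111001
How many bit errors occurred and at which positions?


XOR: 0000010

1 error(s) at position(s): 5


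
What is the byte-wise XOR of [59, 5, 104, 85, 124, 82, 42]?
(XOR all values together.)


XOR chain: 59 ^ 5 ^ 104 ^ 85 ^ 124 ^ 82 ^ 42 = 7

7


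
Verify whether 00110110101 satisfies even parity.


Number of 1s: 6

Yes, parity is correct (6 ones)


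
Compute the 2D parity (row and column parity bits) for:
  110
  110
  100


Row parities: 001
Column parities: 100

Row P: 001, Col P: 100, Corner: 1


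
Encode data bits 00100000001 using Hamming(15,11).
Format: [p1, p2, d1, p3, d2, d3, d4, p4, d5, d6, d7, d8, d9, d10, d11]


Parity bits: p1=1, p2=0, p3=0, p4=1

100001010000001


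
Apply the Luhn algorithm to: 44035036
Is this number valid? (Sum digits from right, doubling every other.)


Luhn sum = 28
28 mod 10 = 8

Invalid (Luhn sum mod 10 = 8)


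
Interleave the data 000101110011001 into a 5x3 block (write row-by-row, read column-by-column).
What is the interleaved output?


Matrix:
  000
  101
  110
  011
  001
Read columns: 011000011001011

011000011001011


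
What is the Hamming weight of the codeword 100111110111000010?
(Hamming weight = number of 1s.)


Counting 1s in 100111110111000010

10


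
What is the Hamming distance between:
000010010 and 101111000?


XOR: 101101010
Count of 1s: 5

5


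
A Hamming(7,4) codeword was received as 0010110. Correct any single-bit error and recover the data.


Syndrome = 0: no error detected

Data: 1110 (no errors)


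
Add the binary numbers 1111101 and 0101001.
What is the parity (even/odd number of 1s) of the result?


1111101 = 125
0101001 = 41
Sum = 166 = 10100110
1s count = 4

even parity (4 ones in 10100110)


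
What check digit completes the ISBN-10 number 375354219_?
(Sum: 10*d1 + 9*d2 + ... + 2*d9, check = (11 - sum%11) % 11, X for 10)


Weighted sum: 233
233 mod 11 = 2

Check digit: 9


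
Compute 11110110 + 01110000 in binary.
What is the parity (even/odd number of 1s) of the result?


11110110 = 246
01110000 = 112
Sum = 358 = 101100110
1s count = 5

odd parity (5 ones in 101100110)


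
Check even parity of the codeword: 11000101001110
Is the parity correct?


Number of 1s: 7

No, parity error (7 ones)


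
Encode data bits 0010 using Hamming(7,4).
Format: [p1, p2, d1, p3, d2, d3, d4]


Parity bits: p1=0, p2=1, p3=1

0101010


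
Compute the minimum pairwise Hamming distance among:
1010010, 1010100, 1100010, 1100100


Comparing all pairs, minimum distance: 2
Can detect 1 errors, correct 0 errors

2


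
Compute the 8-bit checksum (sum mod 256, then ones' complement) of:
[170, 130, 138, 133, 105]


Sum = 676 mod 256 = 164
Complement = 91

91


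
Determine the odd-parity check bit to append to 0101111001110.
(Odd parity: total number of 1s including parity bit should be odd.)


Number of 1s in data: 8
Parity bit: 1

1


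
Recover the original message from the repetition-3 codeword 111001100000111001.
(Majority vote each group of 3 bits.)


Groups: 111, 001, 100, 000, 111, 001
Majority votes: 100010

100010


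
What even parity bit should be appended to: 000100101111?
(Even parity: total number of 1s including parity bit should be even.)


Number of 1s in data: 6
Parity bit: 0

0


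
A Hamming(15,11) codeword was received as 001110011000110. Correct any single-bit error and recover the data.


Syndrome = 0: no error detected

Data: 11001000110 (no errors)


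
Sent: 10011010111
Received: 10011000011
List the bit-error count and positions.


XOR: 00000010100

2 error(s) at position(s): 6, 8


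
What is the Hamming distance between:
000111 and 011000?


XOR: 011111
Count of 1s: 5

5


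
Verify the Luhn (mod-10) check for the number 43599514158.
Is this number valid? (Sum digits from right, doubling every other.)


Luhn sum = 53
53 mod 10 = 3

Invalid (Luhn sum mod 10 = 3)


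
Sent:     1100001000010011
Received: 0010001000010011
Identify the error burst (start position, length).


XOR: 1110000000000000

Burst at position 0, length 3


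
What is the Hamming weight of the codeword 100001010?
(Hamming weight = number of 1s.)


Counting 1s in 100001010

3


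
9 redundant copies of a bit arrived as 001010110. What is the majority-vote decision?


Ones: 4 out of 9
Threshold: 5

0 (4/9 voted 1)


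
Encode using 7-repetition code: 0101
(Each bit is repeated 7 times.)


Each bit -> 7 copies

0000000111111100000001111111


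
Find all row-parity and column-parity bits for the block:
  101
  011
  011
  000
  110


Row parities: 00000
Column parities: 011

Row P: 00000, Col P: 011, Corner: 0


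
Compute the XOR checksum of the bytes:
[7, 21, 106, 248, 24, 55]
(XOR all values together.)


XOR chain: 7 ^ 21 ^ 106 ^ 248 ^ 24 ^ 55 = 175

175


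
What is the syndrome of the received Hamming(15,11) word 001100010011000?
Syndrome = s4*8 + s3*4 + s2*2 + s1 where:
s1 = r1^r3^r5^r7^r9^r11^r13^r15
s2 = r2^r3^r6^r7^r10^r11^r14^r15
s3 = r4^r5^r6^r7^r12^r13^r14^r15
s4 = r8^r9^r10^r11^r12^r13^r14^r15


s1=0, s2=0, s3=0, s4=1

Syndrome = 8 (error at position 8)


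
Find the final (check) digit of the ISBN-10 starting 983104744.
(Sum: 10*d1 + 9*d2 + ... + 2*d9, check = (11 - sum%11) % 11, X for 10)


Weighted sum: 261
261 mod 11 = 8

Check digit: 3


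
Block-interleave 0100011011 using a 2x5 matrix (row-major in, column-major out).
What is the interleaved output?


Matrix:
  01000
  11011
Read columns: 0111000101

0111000101


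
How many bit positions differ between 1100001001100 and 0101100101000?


XOR: 1001101100100
Count of 1s: 6

6


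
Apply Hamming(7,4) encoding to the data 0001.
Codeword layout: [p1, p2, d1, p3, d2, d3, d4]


Parity bits: p1=1, p2=1, p3=1

1101001


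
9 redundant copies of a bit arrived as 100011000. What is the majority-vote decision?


Ones: 3 out of 9
Threshold: 5

0 (3/9 voted 1)


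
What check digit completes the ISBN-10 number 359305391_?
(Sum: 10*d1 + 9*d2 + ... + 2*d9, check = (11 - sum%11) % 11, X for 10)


Weighted sum: 234
234 mod 11 = 3

Check digit: 8


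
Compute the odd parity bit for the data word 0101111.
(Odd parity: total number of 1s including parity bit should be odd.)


Number of 1s in data: 5
Parity bit: 0

0


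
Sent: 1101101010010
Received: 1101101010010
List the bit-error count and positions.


XOR: 0000000000000

0 errors (received matches sent)


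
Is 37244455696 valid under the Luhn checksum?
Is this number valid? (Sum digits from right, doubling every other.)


Luhn sum = 57
57 mod 10 = 7

Invalid (Luhn sum mod 10 = 7)


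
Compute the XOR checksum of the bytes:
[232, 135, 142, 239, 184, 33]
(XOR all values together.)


XOR chain: 232 ^ 135 ^ 142 ^ 239 ^ 184 ^ 33 = 151

151


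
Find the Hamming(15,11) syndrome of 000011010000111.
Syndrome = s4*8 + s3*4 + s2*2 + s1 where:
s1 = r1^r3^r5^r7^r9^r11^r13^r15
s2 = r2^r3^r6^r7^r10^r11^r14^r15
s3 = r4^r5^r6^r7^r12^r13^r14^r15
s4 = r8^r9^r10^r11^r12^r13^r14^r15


s1=1, s2=1, s3=1, s4=0

Syndrome = 7 (error at position 7)


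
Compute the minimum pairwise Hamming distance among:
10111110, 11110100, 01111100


Comparing all pairs, minimum distance: 2
Can detect 1 errors, correct 0 errors

2


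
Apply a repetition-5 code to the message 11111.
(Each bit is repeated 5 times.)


Each bit -> 5 copies

1111111111111111111111111


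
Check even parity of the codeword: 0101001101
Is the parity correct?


Number of 1s: 5

No, parity error (5 ones)


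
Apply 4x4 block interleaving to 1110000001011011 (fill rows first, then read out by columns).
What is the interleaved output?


Matrix:
  1110
  0000
  0101
  1011
Read columns: 1001101010010011

1001101010010011


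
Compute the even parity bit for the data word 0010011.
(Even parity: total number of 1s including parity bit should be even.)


Number of 1s in data: 3
Parity bit: 1

1


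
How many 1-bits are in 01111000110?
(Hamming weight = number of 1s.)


Counting 1s in 01111000110

6


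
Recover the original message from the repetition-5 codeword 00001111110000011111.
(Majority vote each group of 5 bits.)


Groups: 00001, 11111, 00000, 11111
Majority votes: 0101

0101


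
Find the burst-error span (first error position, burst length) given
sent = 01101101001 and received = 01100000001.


XOR: 00001101000

Burst at position 4, length 4


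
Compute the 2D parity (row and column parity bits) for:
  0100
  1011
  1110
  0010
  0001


Row parities: 11111
Column parities: 0010

Row P: 11111, Col P: 0010, Corner: 1


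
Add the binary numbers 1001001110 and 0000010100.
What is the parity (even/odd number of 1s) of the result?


1001001110 = 590
0000010100 = 20
Sum = 610 = 1001100010
1s count = 4

even parity (4 ones in 1001100010)


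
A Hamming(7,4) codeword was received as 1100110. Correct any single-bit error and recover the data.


Syndrome = 0: no error detected

Data: 0110 (no errors)


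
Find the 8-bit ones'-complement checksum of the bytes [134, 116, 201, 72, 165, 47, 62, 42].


Sum = 839 mod 256 = 71
Complement = 184

184


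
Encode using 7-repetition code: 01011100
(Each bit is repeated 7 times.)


Each bit -> 7 copies

00000001111111000000011111111111111111111100000000000000


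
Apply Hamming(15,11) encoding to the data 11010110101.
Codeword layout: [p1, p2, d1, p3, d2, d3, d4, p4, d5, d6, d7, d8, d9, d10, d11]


Parity bits: p1=0, p2=1, p3=0, p4=0

011010100110101


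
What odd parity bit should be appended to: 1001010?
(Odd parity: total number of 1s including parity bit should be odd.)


Number of 1s in data: 3
Parity bit: 0

0


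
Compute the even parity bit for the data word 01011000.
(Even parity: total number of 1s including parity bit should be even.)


Number of 1s in data: 3
Parity bit: 1

1


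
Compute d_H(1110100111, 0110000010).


XOR: 1000100101
Count of 1s: 4

4


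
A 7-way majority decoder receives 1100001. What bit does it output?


Ones: 3 out of 7
Threshold: 4

0 (3/7 voted 1)


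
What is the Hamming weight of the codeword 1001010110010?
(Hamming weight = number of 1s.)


Counting 1s in 1001010110010

6


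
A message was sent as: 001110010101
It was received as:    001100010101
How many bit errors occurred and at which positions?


XOR: 000010000000

1 error(s) at position(s): 4


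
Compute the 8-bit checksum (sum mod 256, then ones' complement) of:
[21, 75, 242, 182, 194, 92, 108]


Sum = 914 mod 256 = 146
Complement = 109

109


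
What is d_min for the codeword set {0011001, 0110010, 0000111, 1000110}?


Comparing all pairs, minimum distance: 2
Can detect 1 errors, correct 0 errors

2


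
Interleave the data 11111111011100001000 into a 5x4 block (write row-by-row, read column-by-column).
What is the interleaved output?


Matrix:
  1111
  1111
  0111
  0000
  1000
Read columns: 11001111001110011100

11001111001110011100


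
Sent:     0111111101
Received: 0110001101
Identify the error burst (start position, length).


XOR: 0001110000

Burst at position 3, length 3


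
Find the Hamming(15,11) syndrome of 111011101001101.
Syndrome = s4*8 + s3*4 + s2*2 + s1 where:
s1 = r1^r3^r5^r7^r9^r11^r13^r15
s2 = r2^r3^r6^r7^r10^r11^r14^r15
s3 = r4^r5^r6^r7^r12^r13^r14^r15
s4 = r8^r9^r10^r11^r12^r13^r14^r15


s1=1, s2=1, s3=0, s4=0

Syndrome = 3 (error at position 3)


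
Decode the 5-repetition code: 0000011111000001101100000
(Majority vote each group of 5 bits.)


Groups: 00000, 11111, 00000, 11011, 00000
Majority votes: 01010

01010


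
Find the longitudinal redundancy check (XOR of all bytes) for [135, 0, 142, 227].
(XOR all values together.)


XOR chain: 135 ^ 0 ^ 142 ^ 227 = 234

234


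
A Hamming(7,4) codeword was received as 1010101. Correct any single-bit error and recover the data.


Syndrome = 0: no error detected

Data: 1101 (no errors)


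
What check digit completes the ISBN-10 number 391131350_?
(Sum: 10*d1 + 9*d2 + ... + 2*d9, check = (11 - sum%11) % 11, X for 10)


Weighted sum: 176
176 mod 11 = 0

Check digit: 0


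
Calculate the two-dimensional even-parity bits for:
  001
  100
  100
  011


Row parities: 1110
Column parities: 010

Row P: 1110, Col P: 010, Corner: 1


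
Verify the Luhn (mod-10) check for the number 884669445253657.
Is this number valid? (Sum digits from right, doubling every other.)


Luhn sum = 83
83 mod 10 = 3

Invalid (Luhn sum mod 10 = 3)


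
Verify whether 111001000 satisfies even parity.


Number of 1s: 4

Yes, parity is correct (4 ones)


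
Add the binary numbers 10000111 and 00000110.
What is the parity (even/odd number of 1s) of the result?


10000111 = 135
00000110 = 6
Sum = 141 = 10001101
1s count = 4

even parity (4 ones in 10001101)


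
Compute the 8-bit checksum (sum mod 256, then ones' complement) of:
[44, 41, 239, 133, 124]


Sum = 581 mod 256 = 69
Complement = 186

186


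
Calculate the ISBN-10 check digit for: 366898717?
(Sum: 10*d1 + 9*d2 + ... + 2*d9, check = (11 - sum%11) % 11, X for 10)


Weighted sum: 327
327 mod 11 = 8

Check digit: 3


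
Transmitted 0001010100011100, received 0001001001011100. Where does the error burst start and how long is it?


XOR: 0000011101000000

Burst at position 5, length 5


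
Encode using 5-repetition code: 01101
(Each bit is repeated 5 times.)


Each bit -> 5 copies

0000011111111110000011111


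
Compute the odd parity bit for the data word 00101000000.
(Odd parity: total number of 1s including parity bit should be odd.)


Number of 1s in data: 2
Parity bit: 1

1


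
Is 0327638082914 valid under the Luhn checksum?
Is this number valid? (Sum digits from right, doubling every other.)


Luhn sum = 60
60 mod 10 = 0

Valid (Luhn sum mod 10 = 0)


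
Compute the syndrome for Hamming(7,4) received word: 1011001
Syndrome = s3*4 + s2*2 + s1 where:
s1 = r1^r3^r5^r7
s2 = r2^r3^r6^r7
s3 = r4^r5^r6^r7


s1=1, s2=0, s3=0

Syndrome = 1 (error at position 1)


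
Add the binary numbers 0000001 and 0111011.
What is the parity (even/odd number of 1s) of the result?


0000001 = 1
0111011 = 59
Sum = 60 = 111100
1s count = 4

even parity (4 ones in 111100)


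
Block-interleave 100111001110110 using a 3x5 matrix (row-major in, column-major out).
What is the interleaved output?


Matrix:
  10011
  10011
  10110
Read columns: 111000001111110

111000001111110


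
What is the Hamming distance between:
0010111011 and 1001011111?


XOR: 1011100100
Count of 1s: 5

5


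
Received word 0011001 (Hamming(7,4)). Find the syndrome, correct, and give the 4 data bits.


Syndrome = 0: no error detected

Data: 1001 (no errors)


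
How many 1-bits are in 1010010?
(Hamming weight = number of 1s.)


Counting 1s in 1010010

3


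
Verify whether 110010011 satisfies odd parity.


Number of 1s: 5

Yes, parity is correct (5 ones)


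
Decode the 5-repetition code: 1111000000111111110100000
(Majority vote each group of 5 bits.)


Groups: 11110, 00000, 11111, 11101, 00000
Majority votes: 10110

10110


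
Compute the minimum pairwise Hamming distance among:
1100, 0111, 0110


Comparing all pairs, minimum distance: 1
Can detect 0 errors, correct 0 errors

1


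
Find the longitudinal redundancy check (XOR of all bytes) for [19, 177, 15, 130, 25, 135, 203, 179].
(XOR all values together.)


XOR chain: 19 ^ 177 ^ 15 ^ 130 ^ 25 ^ 135 ^ 203 ^ 179 = 201

201


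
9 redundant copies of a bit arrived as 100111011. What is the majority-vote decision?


Ones: 6 out of 9
Threshold: 5

1 (6/9 voted 1)


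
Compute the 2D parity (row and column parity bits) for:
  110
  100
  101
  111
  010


Row parities: 01011
Column parities: 010

Row P: 01011, Col P: 010, Corner: 1


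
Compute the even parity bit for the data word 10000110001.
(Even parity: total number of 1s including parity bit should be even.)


Number of 1s in data: 4
Parity bit: 0

0


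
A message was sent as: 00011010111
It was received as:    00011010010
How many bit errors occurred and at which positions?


XOR: 00000000101

2 error(s) at position(s): 8, 10


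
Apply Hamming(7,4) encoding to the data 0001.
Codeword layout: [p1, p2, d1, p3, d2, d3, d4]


Parity bits: p1=1, p2=1, p3=1

1101001


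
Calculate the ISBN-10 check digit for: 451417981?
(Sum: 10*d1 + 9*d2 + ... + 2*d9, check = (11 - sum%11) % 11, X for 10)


Weighted sum: 224
224 mod 11 = 4

Check digit: 7


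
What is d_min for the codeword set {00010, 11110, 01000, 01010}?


Comparing all pairs, minimum distance: 1
Can detect 0 errors, correct 0 errors

1


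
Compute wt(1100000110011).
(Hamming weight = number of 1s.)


Counting 1s in 1100000110011

6


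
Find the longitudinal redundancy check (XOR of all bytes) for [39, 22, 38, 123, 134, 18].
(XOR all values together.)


XOR chain: 39 ^ 22 ^ 38 ^ 123 ^ 134 ^ 18 = 248

248


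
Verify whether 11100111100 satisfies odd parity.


Number of 1s: 7

Yes, parity is correct (7 ones)


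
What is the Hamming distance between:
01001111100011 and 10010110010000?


XOR: 11011001110011
Count of 1s: 9

9


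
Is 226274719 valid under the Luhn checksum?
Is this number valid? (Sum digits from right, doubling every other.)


Luhn sum = 49
49 mod 10 = 9

Invalid (Luhn sum mod 10 = 9)


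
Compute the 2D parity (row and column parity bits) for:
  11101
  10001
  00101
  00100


Row parities: 0001
Column parities: 01101

Row P: 0001, Col P: 01101, Corner: 1


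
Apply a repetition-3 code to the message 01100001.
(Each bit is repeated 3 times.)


Each bit -> 3 copies

000111111000000000000111


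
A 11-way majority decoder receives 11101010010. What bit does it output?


Ones: 6 out of 11
Threshold: 6

1 (6/11 voted 1)


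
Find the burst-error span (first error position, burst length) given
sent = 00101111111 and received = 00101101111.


XOR: 00000010000

Burst at position 6, length 1


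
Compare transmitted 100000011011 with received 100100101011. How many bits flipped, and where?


XOR: 000100110000

3 error(s) at position(s): 3, 6, 7


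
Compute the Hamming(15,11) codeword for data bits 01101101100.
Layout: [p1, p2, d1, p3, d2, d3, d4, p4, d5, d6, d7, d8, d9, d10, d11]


Parity bits: p1=1, p2=0, p3=0, p4=0

100011001101100


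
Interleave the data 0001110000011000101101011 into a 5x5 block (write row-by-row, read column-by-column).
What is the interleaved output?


Matrix:
  00011
  10000
  01100
  01011
  01011
Read columns: 0100000111001001001110011

0100000111001001001110011


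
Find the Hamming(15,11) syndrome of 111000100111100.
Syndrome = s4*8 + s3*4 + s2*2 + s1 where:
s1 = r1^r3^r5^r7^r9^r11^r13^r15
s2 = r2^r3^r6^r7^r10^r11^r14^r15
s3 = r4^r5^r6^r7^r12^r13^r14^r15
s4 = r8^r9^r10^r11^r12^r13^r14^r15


s1=1, s2=1, s3=1, s4=0

Syndrome = 7 (error at position 7)


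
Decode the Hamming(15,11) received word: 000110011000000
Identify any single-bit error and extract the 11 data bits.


Syndrome = 0: no error detected

Data: 01001000000 (no errors)


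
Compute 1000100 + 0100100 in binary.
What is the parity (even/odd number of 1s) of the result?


1000100 = 68
0100100 = 36
Sum = 104 = 1101000
1s count = 3

odd parity (3 ones in 1101000)


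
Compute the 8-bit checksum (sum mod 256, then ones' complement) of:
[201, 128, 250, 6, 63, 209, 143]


Sum = 1000 mod 256 = 232
Complement = 23

23


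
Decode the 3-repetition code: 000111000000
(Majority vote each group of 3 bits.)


Groups: 000, 111, 000, 000
Majority votes: 0100

0100


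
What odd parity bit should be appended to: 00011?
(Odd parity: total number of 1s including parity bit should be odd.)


Number of 1s in data: 2
Parity bit: 1

1


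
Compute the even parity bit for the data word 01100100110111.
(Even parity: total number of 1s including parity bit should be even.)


Number of 1s in data: 8
Parity bit: 0

0


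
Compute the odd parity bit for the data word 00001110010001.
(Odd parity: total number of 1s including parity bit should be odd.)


Number of 1s in data: 5
Parity bit: 0

0


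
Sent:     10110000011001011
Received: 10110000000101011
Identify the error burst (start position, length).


XOR: 00000000011100000

Burst at position 9, length 3


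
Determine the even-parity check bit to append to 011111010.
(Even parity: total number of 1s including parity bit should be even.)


Number of 1s in data: 6
Parity bit: 0

0


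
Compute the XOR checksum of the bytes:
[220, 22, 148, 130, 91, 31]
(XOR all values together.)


XOR chain: 220 ^ 22 ^ 148 ^ 130 ^ 91 ^ 31 = 152

152


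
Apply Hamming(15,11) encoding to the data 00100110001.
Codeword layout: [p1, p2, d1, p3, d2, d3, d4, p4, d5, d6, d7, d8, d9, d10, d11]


Parity bits: p1=0, p2=0, p3=0, p4=1

000001010110001


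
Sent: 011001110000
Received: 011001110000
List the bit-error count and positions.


XOR: 000000000000

0 errors (received matches sent)


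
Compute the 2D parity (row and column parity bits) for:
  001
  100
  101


Row parities: 110
Column parities: 000

Row P: 110, Col P: 000, Corner: 0


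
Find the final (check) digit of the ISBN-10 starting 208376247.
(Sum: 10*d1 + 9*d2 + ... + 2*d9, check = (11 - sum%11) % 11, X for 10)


Weighted sum: 211
211 mod 11 = 2

Check digit: 9


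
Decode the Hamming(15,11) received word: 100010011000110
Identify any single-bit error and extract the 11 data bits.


Syndrome = 6: error at position 6

Data: 01101000110 (corrected bit 6)


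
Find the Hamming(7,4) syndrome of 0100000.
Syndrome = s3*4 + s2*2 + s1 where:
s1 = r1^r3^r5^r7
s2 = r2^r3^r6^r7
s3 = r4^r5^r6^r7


s1=0, s2=1, s3=0

Syndrome = 2 (error at position 2)


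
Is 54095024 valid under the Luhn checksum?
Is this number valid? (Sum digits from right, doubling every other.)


Luhn sum = 23
23 mod 10 = 3

Invalid (Luhn sum mod 10 = 3)


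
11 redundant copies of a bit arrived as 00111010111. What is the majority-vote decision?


Ones: 7 out of 11
Threshold: 6

1 (7/11 voted 1)


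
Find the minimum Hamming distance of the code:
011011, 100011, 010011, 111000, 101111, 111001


Comparing all pairs, minimum distance: 1
Can detect 0 errors, correct 0 errors

1


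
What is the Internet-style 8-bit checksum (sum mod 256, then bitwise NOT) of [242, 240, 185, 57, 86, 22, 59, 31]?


Sum = 922 mod 256 = 154
Complement = 101

101


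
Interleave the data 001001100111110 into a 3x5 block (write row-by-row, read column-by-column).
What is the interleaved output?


Matrix:
  00100
  11001
  11110
Read columns: 011011101001010

011011101001010


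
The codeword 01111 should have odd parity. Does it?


Number of 1s: 4

No, parity error (4 ones)


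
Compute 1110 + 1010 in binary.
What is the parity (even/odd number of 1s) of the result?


1110 = 14
1010 = 10
Sum = 24 = 11000
1s count = 2

even parity (2 ones in 11000)


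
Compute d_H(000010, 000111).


XOR: 000101
Count of 1s: 2

2


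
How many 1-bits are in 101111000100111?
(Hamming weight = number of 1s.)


Counting 1s in 101111000100111

9


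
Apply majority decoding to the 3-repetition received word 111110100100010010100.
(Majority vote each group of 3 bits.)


Groups: 111, 110, 100, 100, 010, 010, 100
Majority votes: 1100000

1100000


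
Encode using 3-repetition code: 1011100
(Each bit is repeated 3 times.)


Each bit -> 3 copies

111000111111111000000


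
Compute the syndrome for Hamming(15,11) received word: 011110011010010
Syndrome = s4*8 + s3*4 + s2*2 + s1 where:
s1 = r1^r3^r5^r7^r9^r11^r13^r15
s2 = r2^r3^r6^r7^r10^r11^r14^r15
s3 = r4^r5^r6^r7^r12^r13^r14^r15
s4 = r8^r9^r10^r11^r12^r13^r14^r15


s1=0, s2=0, s3=1, s4=0

Syndrome = 4 (error at position 4)


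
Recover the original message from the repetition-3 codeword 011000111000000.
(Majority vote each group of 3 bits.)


Groups: 011, 000, 111, 000, 000
Majority votes: 10100

10100


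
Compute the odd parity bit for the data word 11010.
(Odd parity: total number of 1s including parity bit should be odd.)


Number of 1s in data: 3
Parity bit: 0

0


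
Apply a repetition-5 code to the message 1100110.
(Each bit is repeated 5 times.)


Each bit -> 5 copies

11111111110000000000111111111100000


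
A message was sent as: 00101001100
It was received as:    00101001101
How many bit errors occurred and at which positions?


XOR: 00000000001

1 error(s) at position(s): 10


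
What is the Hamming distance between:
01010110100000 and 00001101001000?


XOR: 01011011101000
Count of 1s: 7

7


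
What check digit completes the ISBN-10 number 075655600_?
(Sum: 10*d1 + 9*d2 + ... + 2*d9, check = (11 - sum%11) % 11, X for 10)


Weighted sum: 224
224 mod 11 = 4

Check digit: 7


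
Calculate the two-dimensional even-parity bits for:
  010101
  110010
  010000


Row parities: 111
Column parities: 110111

Row P: 111, Col P: 110111, Corner: 1


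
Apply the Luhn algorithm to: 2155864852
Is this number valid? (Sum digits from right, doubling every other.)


Luhn sum = 43
43 mod 10 = 3

Invalid (Luhn sum mod 10 = 3)


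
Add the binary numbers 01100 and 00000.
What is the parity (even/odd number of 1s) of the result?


01100 = 12
00000 = 0
Sum = 12 = 1100
1s count = 2

even parity (2 ones in 1100)


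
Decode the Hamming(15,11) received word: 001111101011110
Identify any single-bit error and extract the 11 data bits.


Syndrome = 14: error at position 14

Data: 11111011100 (corrected bit 14)


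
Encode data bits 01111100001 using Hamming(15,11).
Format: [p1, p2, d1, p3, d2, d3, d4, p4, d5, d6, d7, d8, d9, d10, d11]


Parity bits: p1=0, p2=0, p3=0, p4=1

000011111100001


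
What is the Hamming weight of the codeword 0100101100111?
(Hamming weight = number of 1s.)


Counting 1s in 0100101100111

7


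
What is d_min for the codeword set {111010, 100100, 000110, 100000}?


Comparing all pairs, minimum distance: 1
Can detect 0 errors, correct 0 errors

1


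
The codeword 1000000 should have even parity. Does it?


Number of 1s: 1

No, parity error (1 ones)


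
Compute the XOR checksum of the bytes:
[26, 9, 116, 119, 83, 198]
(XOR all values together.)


XOR chain: 26 ^ 9 ^ 116 ^ 119 ^ 83 ^ 198 = 133

133


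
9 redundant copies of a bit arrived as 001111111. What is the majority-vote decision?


Ones: 7 out of 9
Threshold: 5

1 (7/9 voted 1)


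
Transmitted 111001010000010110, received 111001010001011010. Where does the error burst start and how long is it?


XOR: 000000000001001100

Burst at position 11, length 5


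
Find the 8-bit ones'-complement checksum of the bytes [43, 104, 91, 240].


Sum = 478 mod 256 = 222
Complement = 33

33


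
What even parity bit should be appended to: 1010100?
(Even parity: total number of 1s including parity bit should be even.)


Number of 1s in data: 3
Parity bit: 1

1


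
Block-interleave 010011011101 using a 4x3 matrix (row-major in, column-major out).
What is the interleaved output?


Matrix:
  010
  011
  011
  101
Read columns: 000111100111

000111100111


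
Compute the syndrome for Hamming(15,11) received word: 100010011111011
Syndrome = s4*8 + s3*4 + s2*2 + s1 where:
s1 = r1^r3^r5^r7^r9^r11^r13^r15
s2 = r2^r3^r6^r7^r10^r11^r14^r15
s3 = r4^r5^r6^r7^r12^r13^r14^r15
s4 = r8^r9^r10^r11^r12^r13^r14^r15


s1=1, s2=0, s3=0, s4=1

Syndrome = 9 (error at position 9)


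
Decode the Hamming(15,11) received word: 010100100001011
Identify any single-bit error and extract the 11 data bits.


Syndrome = 12: error at position 12

Data: 00010000011 (corrected bit 12)


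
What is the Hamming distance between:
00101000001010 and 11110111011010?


XOR: 11011111010000
Count of 1s: 8

8


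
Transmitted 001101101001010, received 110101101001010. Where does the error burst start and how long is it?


XOR: 111000000000000

Burst at position 0, length 3


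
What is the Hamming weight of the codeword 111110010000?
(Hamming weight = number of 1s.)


Counting 1s in 111110010000

6


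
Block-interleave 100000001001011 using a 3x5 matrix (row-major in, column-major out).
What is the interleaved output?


Matrix:
  10000
  00010
  01011
Read columns: 100001000011001

100001000011001


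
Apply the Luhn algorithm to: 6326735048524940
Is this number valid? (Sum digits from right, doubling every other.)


Luhn sum = 69
69 mod 10 = 9

Invalid (Luhn sum mod 10 = 9)


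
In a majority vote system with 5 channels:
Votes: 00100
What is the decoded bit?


Ones: 1 out of 5
Threshold: 3

0 (1/5 voted 1)


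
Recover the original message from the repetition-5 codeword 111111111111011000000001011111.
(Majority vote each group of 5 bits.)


Groups: 11111, 11111, 11011, 00000, 00010, 11111
Majority votes: 111001

111001


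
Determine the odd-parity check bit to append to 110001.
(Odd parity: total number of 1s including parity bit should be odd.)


Number of 1s in data: 3
Parity bit: 0

0


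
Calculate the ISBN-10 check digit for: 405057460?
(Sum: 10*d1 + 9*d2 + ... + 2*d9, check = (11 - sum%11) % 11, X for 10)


Weighted sum: 179
179 mod 11 = 3

Check digit: 8


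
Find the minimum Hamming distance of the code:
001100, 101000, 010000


Comparing all pairs, minimum distance: 2
Can detect 1 errors, correct 0 errors

2


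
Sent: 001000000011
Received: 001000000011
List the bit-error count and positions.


XOR: 000000000000

0 errors (received matches sent)


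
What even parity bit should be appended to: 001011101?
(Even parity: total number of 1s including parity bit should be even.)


Number of 1s in data: 5
Parity bit: 1

1


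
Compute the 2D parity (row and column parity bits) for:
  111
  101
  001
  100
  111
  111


Row parities: 101111
Column parities: 111

Row P: 101111, Col P: 111, Corner: 1


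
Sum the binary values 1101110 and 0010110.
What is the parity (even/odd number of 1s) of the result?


1101110 = 110
0010110 = 22
Sum = 132 = 10000100
1s count = 2

even parity (2 ones in 10000100)


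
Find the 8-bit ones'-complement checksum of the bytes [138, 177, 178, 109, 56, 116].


Sum = 774 mod 256 = 6
Complement = 249

249
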